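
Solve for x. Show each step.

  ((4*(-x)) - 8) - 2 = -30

Step 1. [((4*(-x)) - 8) - 2 = -30] add 2: x sits inside (… - 2), so sub: (4*(-x)) - 8 = -28.
Step 2. [(4*(-x)) - 8 = -28] common factor 4 (LHS and -28) — divide through ⇒ factor: (-x) - 2 = -7.
Step 3. [(-x) - 2 = -7] 2 comes off first (add 2) ⇒ sub: -x = -5.
Step 4. [-x = -5] LHS negated; negate both sides, so neg: x = 5.

Answer: x ∈ {5}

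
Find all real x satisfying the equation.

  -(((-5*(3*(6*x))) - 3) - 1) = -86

Step 1. [-(((-5*(3*(6*x))) - 3) - 1) = -86] flip signs both sides ⇒ neg: ((-5*(3*(6*x))) - 3) - 1 = 86.
Step 2. [((-5*(3*(6*x))) - 3) - 1 = 86] peel the -1: add 1 from each side. So sub: (-5*(3*(6*x))) - 3 = 87.
Step 3. [(-5*(3*(6*x))) - 3 = 87] the outer -3 inverts by adding 3, so sub: -5*(3*(6*x)) = 90.
Step 4. [-5*(3*(6*x)) = 90] -5·(inner) — divide through by -5, so div: 3*(6*x) = -18.
Step 5. [3*(6*x) = -18] leading coefficient 3: divide by 3. So div: 6*x = -6.
Step 6. [6*x = -6] 6 out front; divide by 6 ⇒ div: x = -1.

Answer: x ∈ {-1}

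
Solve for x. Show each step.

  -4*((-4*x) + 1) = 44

Step 1. [-4*((-4*x) + 1) = 44] LHS = -4·(…); ÷-4 both sides, so div: (-4*x) + 1 = -11.
Step 2. [(-4*x) + 1 = -11] +1 is outermost — subtract 1 both sides, so sub: -4*x = -12.
Step 3. [-4*x = -12] leading coefficient -4: divide by -4, so div: x = 3.

Answer: x ∈ {3}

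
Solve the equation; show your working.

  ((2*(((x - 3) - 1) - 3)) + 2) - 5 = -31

Step 1. [((2*(((x - 3) - 1) - 3)) + 2) - 5 = -31] -5 is outermost — add 5 both sides, so sub: (2*(((x - 3) - 1) - 3)) + 2 = -26.
Step 2. [(2*(((x - 3) - 1) - 3)) + 2 = -26] 2 comes off first (subtract 2). So sub: 2*(((x - 3) - 1) - 3) = -28.
Step 3. [2*(((x - 3) - 1) - 3) = -28] divide by the outer 2, so div: ((x - 3) - 1) - 3 = -14.
Step 4. [((x - 3) - 1) - 3 = -14] -3 is outermost — add 3 both sides, so sub: (x - 3) - 1 = -11.
Step 5. [(x - 3) - 1 = -11] the outer -1 inverts by adding 1 ⇒ sub: x - 3 = -10.
Step 6. [x - 3 = -10] 3 comes off first (add 3), so sub: x = -7.

Answer: x ∈ {-7}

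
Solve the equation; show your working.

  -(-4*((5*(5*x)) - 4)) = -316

Step 1. [-(-4*((5*(5*x)) - 4)) = -316] leading − — multiply by −1. So neg: -4*((5*(5*x)) - 4) = 316.
Step 2. [-4*((5*(5*x)) - 4) = 316] -4·(inner) — divide through by -4, so div: (5*(5*x)) - 4 = -79.
Step 3. [(5*(5*x)) - 4 = -79] add 4: x sits inside (… - 4), so sub: 5*(5*x) = -75.
Step 4. [5*(5*x) = -75] divide by the outer 5 ⇒ div: 5*x = -15.
Step 5. [5*x = -15] 5·(inner) — divide through by 5. So div: x = -3.

Answer: x ∈ {-3}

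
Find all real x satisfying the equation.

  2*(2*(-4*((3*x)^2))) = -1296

Step 1. [2*(2*(-4*((3*x)^2))) = -1296] leading coefficient 2: divide by 2 ⇒ div: 2*(-4*((3*x)^2)) = -648.
Step 2. [2*(-4*((3*x)^2)) = -648] leading coefficient 2: divide by 2 ⇒ div: -4*((3*x)^2) = -324.
Step 3. [-4*((3*x)^2) = -324] LHS = -4·(…); ÷-4 both sides, so div: (3*x)^2 = 81.
Step 4. [(3*x)^2 = 81] √ both sides: 81 ≥ 0 gives two branches, so sqrt: 3*x = 9 or -9.
Step 5. [3*x = 9 or -9] leading coefficient 3: divide by 3. So div: x = 3 or -3.

Answer: x ∈ {-3, 3}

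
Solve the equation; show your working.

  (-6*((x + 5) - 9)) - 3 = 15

Step 1. [(-6*((x + 5) - 9)) - 3 = 15] 3 comes off first (add 3). So sub: -6*((x + 5) - 9) = 18.
Step 2. [-6*((x + 5) - 9) = 18] leading coefficient -6: divide by -6 ⇒ div: (x + 5) - 9 = -3.
Step 3. [(x + 5) - 9 = -3] 9 comes off first (add 9), so sub: x + 5 = 6.
Step 4. [x + 5 = 6] the outer +5 inverts by subtracting 5, so sub: x = 1.

Answer: x ∈ {1}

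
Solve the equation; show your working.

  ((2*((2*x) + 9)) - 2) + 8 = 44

Step 1. [((2*((2*x) + 9)) - 2) + 8 = 44] peel the +8: subtract 8 from each side. So sub: (2*((2*x) + 9)) - 2 = 36.
Step 2. [(2*((2*x) + 9)) - 2 = 36] peel the -2: add 2 from each side ⇒ sub: 2*((2*x) + 9) = 38.
Step 3. [2*((2*x) + 9) = 38] divide by the outer 2 ⇒ div: (2*x) + 9 = 19.
Step 4. [(2*x) + 9 = 19] subtract 9: x sits inside (… + 9) ⇒ sub: 2*x = 10.
Step 5. [2*x = 10] LHS = 2·(…); ÷2 both sides, so div: x = 5.

Answer: x ∈ {5}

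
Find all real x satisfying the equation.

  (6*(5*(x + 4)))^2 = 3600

Step 1. [(6*(5*(x + 4)))^2 = 3600] 3600 ≥ 0, LHS is (·)² — take ±√. So sqrt: 6*(5*(x + 4)) = 60 or -60.
Step 2. [6*(5*(x + 4)) = 60 or -60] 6·(inner) — divide through by 6 ⇒ div: 5*(x + 4) = 10 or -10.
Step 3. [5*(x + 4) = 10 or -10] 5 out front; divide by 5 ⇒ div: x + 4 = 2 or -2.
Step 4. [x + 4 = 2 or -2] +4 is outermost — subtract 4 both sides. So sub: x = -2 or -6.

Answer: x ∈ {-6, -2}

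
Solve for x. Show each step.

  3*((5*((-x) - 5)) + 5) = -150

Step 1. [3*((5*((-x) - 5)) + 5) = -150] 3·(inner) — divide through by 3 ⇒ div: (5*((-x) - 5)) + 5 = -50.
Step 2. [(5*((-x) - 5)) + 5 = -50] common factor 5 (LHS and -50) — divide through. So factor: ((-x) - 5) + 1 = -10.
Step 3. [((-x) - 5) + 1 = -10] the outer +1 inverts by subtracting 1 ⇒ sub: (-x) - 5 = -11.
Step 4. [(-x) - 5 = -11] -5 is outermost — add 5 both sides. So sub: -x = -6.
Step 5. [-x = -6] LHS negated; negate both sides ⇒ neg: x = 6.

Answer: x ∈ {6}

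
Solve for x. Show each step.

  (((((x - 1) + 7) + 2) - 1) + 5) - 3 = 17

Step 1. [(((((x - 1) + 7) + 2) - 1) + 5) - 3 = 17] -3 is outermost — add 3 both sides ⇒ sub: ((((x - 1) + 7) + 2) - 1) + 5 = 20.
Step 2. [((((x - 1) + 7) + 2) - 1) + 5 = 20] 5 comes off first (subtract 5), so sub: (((x - 1) + 7) + 2) - 1 = 15.
Step 3. [(((x - 1) + 7) + 2) - 1 = 15] add 1: x sits inside (… - 1), so sub: ((x - 1) + 7) + 2 = 16.
Step 4. [((x - 1) + 7) + 2 = 16] the outer +2 inverts by subtracting 2, so sub: (x - 1) + 7 = 14.
Step 5. [(x - 1) + 7 = 14] peel the +7: subtract 7 from each side ⇒ sub: x - 1 = 7.
Step 6. [x - 1 = 7] -1 is outermost — add 1 both sides, so sub: x = 8.

Answer: x ∈ {8}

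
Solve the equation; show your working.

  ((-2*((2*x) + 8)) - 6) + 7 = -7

Step 1. [((-2*((2*x) + 8)) - 6) + 7 = -7] 7 comes off first (subtract 7), so sub: (-2*((2*x) + 8)) - 6 = -14.
Step 2. [(-2*((2*x) + 8)) - 6 = -14] -2 divides every term; factor it out, so factor: ((2*x) + 8) + 3 = 7.
Step 3. [((2*x) + 8) + 3 = 7] +3 is outermost — subtract 3 both sides ⇒ sub: (2*x) + 8 = 4.
Step 4. [(2*x) + 8 = 4] the outer +8 inverts by subtracting 8, so sub: 2*x = -4.
Step 5. [2*x = -4] 2 out front; divide by 2, so div: x = -2.

Answer: x ∈ {-2}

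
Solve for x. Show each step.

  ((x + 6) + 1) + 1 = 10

Step 1. [((x + 6) + 1) + 1 = 10] +1 is outermost — subtract 1 both sides ⇒ sub: (x + 6) + 1 = 9.
Step 2. [(x + 6) + 1 = 9] subtract 1: x sits inside (… + 1). So sub: x + 6 = 8.
Step 3. [x + 6 = 8] subtract 6: x sits inside (… + 6), so sub: x = 2.

Answer: x ∈ {2}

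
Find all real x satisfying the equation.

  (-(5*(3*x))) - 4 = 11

Step 1. [(-(5*(3*x))) - 4 = 11] 4 comes off first (add 4), so sub: -(5*(3*x)) = 15.
Step 2. [-(5*(3*x)) = 15] LHS negated; negate both sides, so neg: 5*(3*x) = -15.
Step 3. [5*(3*x) = -15] leading coefficient 5: divide by 5. So div: 3*x = -3.
Step 4. [3*x = -3] 3·(inner) — divide through by 3 ⇒ div: x = -1.

Answer: x ∈ {-1}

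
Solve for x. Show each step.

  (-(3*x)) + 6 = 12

Step 1. [(-(3*x)) + 6 = 12] subtract 6: x sits inside (… + 6), so sub: -(3*x) = 6.
Step 2. [-(3*x) = 6] flip signs both sides ⇒ neg: 3*x = -6.
Step 3. [3*x = -6] leading coefficient 3: divide by 3 ⇒ div: x = -2.

Answer: x ∈ {-2}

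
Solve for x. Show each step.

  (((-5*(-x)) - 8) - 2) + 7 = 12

Step 1. [(((-5*(-x)) - 8) - 2) + 7 = 12] 7 comes off first (subtract 7). So sub: ((-5*(-x)) - 8) - 2 = 5.
Step 2. [((-5*(-x)) - 8) - 2 = 5] peel the -2: add 2 from each side. So sub: (-5*(-x)) - 8 = 7.
Step 3. [(-5*(-x)) - 8 = 7] add 8: x sits inside (… - 8) ⇒ sub: -5*(-x) = 15.
Step 4. [-5*(-x) = 15] -5·(inner) — divide through by -5 ⇒ div: -x = -3.
Step 5. [-x = -3] leading − — multiply by −1 ⇒ neg: x = 3.

Answer: x ∈ {3}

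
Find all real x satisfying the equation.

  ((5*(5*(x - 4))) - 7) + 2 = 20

Step 1. [((5*(5*(x - 4))) - 7) + 2 = 20] peel the +2: subtract 2 from each side. So sub: (5*(5*(x - 4))) - 7 = 18.
Step 2. [(5*(5*(x - 4))) - 7 = 18] 7 comes off first (add 7) ⇒ sub: 5*(5*(x - 4)) = 25.
Step 3. [5*(5*(x - 4)) = 25] LHS = 5·(…); ÷5 both sides ⇒ div: 5*(x - 4) = 5.
Step 4. [5*(x - 4) = 5] divide by the outer 5. So div: x - 4 = 1.
Step 5. [x - 4 = 1] -4 is outermost — add 4 both sides, so sub: x = 5.

Answer: x ∈ {5}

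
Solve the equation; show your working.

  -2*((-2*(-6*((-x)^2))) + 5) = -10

Step 1. [-2*((-2*(-6*((-x)^2))) + 5) = -10] LHS = -2·(…); ÷-2 both sides, so div: (-2*(-6*((-x)^2))) + 5 = 5.
Step 2. [(-2*(-6*((-x)^2))) + 5 = 5] the outer +5 inverts by subtracting 5, so sub: -2*(-6*((-x)^2)) = 0.
Step 3. [-2*(-6*((-x)^2)) = 0] LHS = -2·(…); ÷-2 both sides, so div: -6*((-x)^2) = 0.
Step 4. [-6*((-x)^2) = 0] LHS = -6·(…); ÷-6 both sides. So div: (-x)^2 = 0.
Step 5. [(-x)^2 = 0] LHS squared, RHS 0 ≥ 0: apply √ (±) ⇒ sqrt: -x = 0.
Step 6. [-x = 0] leading − — multiply by −1. So neg: x = 0.

Answer: x ∈ {0}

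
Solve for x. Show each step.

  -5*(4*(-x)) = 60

Step 1. [-5*(4*(-x)) = 60] -5·(inner) — divide through by -5. So div: 4*(-x) = -12.
Step 2. [4*(-x) = -12] 4·(inner) — divide through by 4, so div: -x = -3.
Step 3. [-x = -3] leading − — multiply by −1 ⇒ neg: x = 3.

Answer: x ∈ {3}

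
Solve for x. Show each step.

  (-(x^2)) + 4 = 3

Step 1. [(-(x^2)) + 4 = 3] 4 comes off first (subtract 4). So sub: -(x^2) = -1.
Step 2. [-(x^2) = -1] leading − — multiply by −1, so neg: x^2 = 1.
Step 3. [x^2 = 1] √ both sides: 1 ≥ 0 gives two branches ⇒ sqrt: x = 1 or -1.

Answer: x ∈ {-1, 1}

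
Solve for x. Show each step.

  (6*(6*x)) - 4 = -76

Step 1. [(6*(6*x)) - 4 = -76] peel the -4: add 4 from each side. So sub: 6*(6*x) = -72.
Step 2. [6*(6*x) = -72] leading coefficient 6: divide by 6, so div: 6*x = -12.
Step 3. [6*x = -12] 6·(inner) — divide through by 6. So div: x = -2.

Answer: x ∈ {-2}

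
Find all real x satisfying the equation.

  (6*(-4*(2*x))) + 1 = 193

Step 1. [(6*(-4*(2*x))) + 1 = 193] subtract 1: x sits inside (… + 1). So sub: 6*(-4*(2*x)) = 192.
Step 2. [6*(-4*(2*x)) = 192] LHS = 6·(…); ÷6 both sides. So div: -4*(2*x) = 32.
Step 3. [-4*(2*x) = 32] LHS = -4·(…); ÷-4 both sides. So div: 2*x = -8.
Step 4. [2*x = -8] LHS = 2·(…); ÷2 both sides ⇒ div: x = -4.

Answer: x ∈ {-4}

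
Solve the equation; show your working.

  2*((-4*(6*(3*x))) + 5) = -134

Step 1. [2*((-4*(6*(3*x))) + 5) = -134] 2 out front; divide by 2 ⇒ div: (-4*(6*(3*x))) + 5 = -67.
Step 2. [(-4*(6*(3*x))) + 5 = -67] peel the +5: subtract 5 from each side ⇒ sub: -4*(6*(3*x)) = -72.
Step 3. [-4*(6*(3*x)) = -72] divide by the outer -4, so div: 6*(3*x) = 18.
Step 4. [6*(3*x) = 18] divide by the outer 6. So div: 3*x = 3.
Step 5. [3*x = 3] leading coefficient 3: divide by 3 ⇒ div: x = 1.

Answer: x ∈ {1}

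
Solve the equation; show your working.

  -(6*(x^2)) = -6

Step 1. [-(6*(x^2)) = -6] LHS negated; negate both sides, so neg: 6*(x^2) = 6.
Step 2. [6*(x^2) = 6] divide by the outer 6 ⇒ div: x^2 = 1.
Step 3. [x^2 = 1] √ both sides: 1 ≥ 0 gives two branches ⇒ sqrt: x = 1 or -1.

Answer: x ∈ {-1, 1}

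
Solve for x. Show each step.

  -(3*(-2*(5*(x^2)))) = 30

Step 1. [-(3*(-2*(5*(x^2)))) = 30] flip signs both sides ⇒ neg: 3*(-2*(5*(x^2))) = -30.
Step 2. [3*(-2*(5*(x^2))) = -30] divide by the outer 3, so div: -2*(5*(x^2)) = -10.
Step 3. [-2*(5*(x^2)) = -10] divide by the outer -2, so div: 5*(x^2) = 5.
Step 4. [5*(x^2) = 5] LHS = 5·(…); ÷5 both sides ⇒ div: x^2 = 1.
Step 5. [x^2 = 1] √ both sides: 1 ≥ 0 gives two branches. So sqrt: x = 1 or -1.

Answer: x ∈ {-1, 1}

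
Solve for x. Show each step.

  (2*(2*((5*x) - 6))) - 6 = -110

Step 1. [(2*(2*((5*x) - 6))) - 6 = -110] -6 is outermost — add 6 both sides, so sub: 2*(2*((5*x) - 6)) = -104.
Step 2. [2*(2*((5*x) - 6)) = -104] divide by the outer 2, so div: 2*((5*x) - 6) = -52.
Step 3. [2*((5*x) - 6) = -52] 2 out front; divide by 2. So div: (5*x) - 6 = -26.
Step 4. [(5*x) - 6 = -26] peel the -6: add 6 from each side. So sub: 5*x = -20.
Step 5. [5*x = -20] divide by the outer 5 ⇒ div: x = -4.

Answer: x ∈ {-4}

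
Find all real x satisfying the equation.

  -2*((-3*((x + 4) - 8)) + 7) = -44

Step 1. [-2*((-3*((x + 4) - 8)) + 7) = -44] -2·(inner) — divide through by -2 ⇒ div: (-3*((x + 4) - 8)) + 7 = 22.
Step 2. [(-3*((x + 4) - 8)) + 7 = 22] the outer +7 inverts by subtracting 7, so sub: -3*((x + 4) - 8) = 15.
Step 3. [-3*((x + 4) - 8) = 15] divide by the outer -3 ⇒ div: (x + 4) - 8 = -5.
Step 4. [(x + 4) - 8 = -5] peel the -8: add 8 from each side, so sub: x + 4 = 3.
Step 5. [x + 4 = 3] 4 comes off first (subtract 4). So sub: x = -1.

Answer: x ∈ {-1}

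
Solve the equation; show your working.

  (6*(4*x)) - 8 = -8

Step 1. [(6*(4*x)) - 8 = -8] add 8: x sits inside (… - 8). So sub: 6*(4*x) = 0.
Step 2. [6*(4*x) = 0] LHS = 6·(…); ÷6 both sides. So div: 4*x = 0.
Step 3. [4*x = 0] 4 out front; divide by 4 ⇒ div: x = 0.

Answer: x ∈ {0}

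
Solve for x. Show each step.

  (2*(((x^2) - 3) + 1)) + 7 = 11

Step 1. [(2*(((x^2) - 3) + 1)) + 7 = 11] 7 comes off first (subtract 7) ⇒ sub: 2*(((x^2) - 3) + 1) = 4.
Step 2. [2*(((x^2) - 3) + 1) = 4] leading coefficient 2: divide by 2, so div: ((x^2) - 3) + 1 = 2.
Step 3. [((x^2) - 3) + 1 = 2] subtract 1: x sits inside (… + 1). So sub: (x^2) - 3 = 1.
Step 4. [(x^2) - 3 = 1] the outer -3 inverts by adding 3. So sub: x^2 = 4.
Step 5. [x^2 = 4] √ both sides: 4 ≥ 0 gives two branches. So sqrt: x = 2 or -2.

Answer: x ∈ {-2, 2}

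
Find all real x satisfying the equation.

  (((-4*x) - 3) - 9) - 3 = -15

Step 1. [(((-4*x) - 3) - 9) - 3 = -15] peel the -3: add 3 from each side ⇒ sub: ((-4*x) - 3) - 9 = -12.
Step 2. [((-4*x) - 3) - 9 = -12] the outer -9 inverts by adding 9. So sub: (-4*x) - 3 = -3.
Step 3. [(-4*x) - 3 = -3] the outer -3 inverts by adding 3, so sub: -4*x = 0.
Step 4. [-4*x = 0] -4 out front; divide by -4 ⇒ div: x = 0.

Answer: x ∈ {0}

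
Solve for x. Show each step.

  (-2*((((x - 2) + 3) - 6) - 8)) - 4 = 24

Step 1. [(-2*((((x - 2) + 3) - 6) - 8)) - 4 = 24] the outer -4 inverts by adding 4 ⇒ sub: -2*((((x - 2) + 3) - 6) - 8) = 28.
Step 2. [-2*((((x - 2) + 3) - 6) - 8) = 28] divide by the outer -2, so div: (((x - 2) + 3) - 6) - 8 = -14.
Step 3. [(((x - 2) + 3) - 6) - 8 = -14] 8 comes off first (add 8). So sub: ((x - 2) + 3) - 6 = -6.
Step 4. [((x - 2) + 3) - 6 = -6] 6 comes off first (add 6) ⇒ sub: (x - 2) + 3 = 0.
Step 5. [(x - 2) + 3 = 0] +3 is outermost — subtract 3 both sides, so sub: x - 2 = -3.
Step 6. [x - 2 = -3] the outer -2 inverts by adding 2. So sub: x = -1.

Answer: x ∈ {-1}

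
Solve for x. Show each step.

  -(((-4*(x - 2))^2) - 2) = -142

Step 1. [-(((-4*(x - 2))^2) - 2) = -142] LHS negated; negate both sides, so neg: ((-4*(x - 2))^2) - 2 = 142.
Step 2. [((-4*(x - 2))^2) - 2 = 142] 2 comes off first (add 2), so sub: (-4*(x - 2))^2 = 144.
Step 3. [(-4*(x - 2))^2 = 144] √ both sides: 144 ≥ 0 gives two branches ⇒ sqrt: -4*(x - 2) = 12 or -12.
Step 4. [-4*(x - 2) = 12 or -12] -4 out front; divide by -4, so div: x - 2 = -3 or 3.
Step 5. [x - 2 = -3 or 3] add 2: x sits inside (… - 2), so sub: x = -1 or 5.

Answer: x ∈ {-1, 5}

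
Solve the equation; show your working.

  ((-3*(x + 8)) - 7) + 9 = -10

Step 1. [((-3*(x + 8)) - 7) + 9 = -10] +9 is outermost — subtract 9 both sides, so sub: (-3*(x + 8)) - 7 = -19.
Step 2. [(-3*(x + 8)) - 7 = -19] the outer -7 inverts by adding 7 ⇒ sub: -3*(x + 8) = -12.
Step 3. [-3*(x + 8) = -12] -3 out front; divide by -3. So div: x + 8 = 4.
Step 4. [x + 8 = 4] subtract 8: x sits inside (… + 8) ⇒ sub: x = -4.

Answer: x ∈ {-4}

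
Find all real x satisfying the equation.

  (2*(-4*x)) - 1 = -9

Step 1. [(2*(-4*x)) - 1 = -9] peel the -1: add 1 from each side, so sub: 2*(-4*x) = -8.
Step 2. [2*(-4*x) = -8] LHS = 2·(…); ÷2 both sides, so div: -4*x = -4.
Step 3. [-4*x = -4] LHS = -4·(…); ÷-4 both sides ⇒ div: x = 1.

Answer: x ∈ {1}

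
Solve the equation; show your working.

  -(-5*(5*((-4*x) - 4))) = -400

Step 1. [-(-5*(5*((-4*x) - 4))) = -400] leading − — multiply by −1, so neg: -5*(5*((-4*x) - 4)) = 400.
Step 2. [-5*(5*((-4*x) - 4)) = 400] LHS = -5·(…); ÷-5 both sides, so div: 5*((-4*x) - 4) = -80.
Step 3. [5*((-4*x) - 4) = -80] leading coefficient 5: divide by 5. So div: (-4*x) - 4 = -16.
Step 4. [(-4*x) - 4 = -16] peel the -4: add 4 from each side. So sub: -4*x = -12.
Step 5. [-4*x = -12] leading coefficient -4: divide by -4, so div: x = 3.

Answer: x ∈ {3}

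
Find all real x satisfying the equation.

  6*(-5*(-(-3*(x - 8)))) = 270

Step 1. [6*(-5*(-(-3*(x - 8)))) = 270] 6 out front; divide by 6, so div: -5*(-(-3*(x - 8))) = 45.
Step 2. [-5*(-(-3*(x - 8))) = 45] leading coefficient -5: divide by -5, so div: -(-3*(x - 8)) = -9.
Step 3. [-(-3*(x - 8)) = -9] flip signs both sides, so neg: -3*(x - 8) = 9.
Step 4. [-3*(x - 8) = 9] divide by the outer -3, so div: x - 8 = -3.
Step 5. [x - 8 = -3] peel the -8: add 8 from each side, so sub: x = 5.

Answer: x ∈ {5}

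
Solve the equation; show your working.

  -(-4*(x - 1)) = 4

Step 1. [-(-4*(x - 1)) = 4] LHS negated; negate both sides. So neg: -4*(x - 1) = -4.
Step 2. [-4*(x - 1) = -4] divide by the outer -4 ⇒ div: x - 1 = 1.
Step 3. [x - 1 = 1] 1 comes off first (add 1). So sub: x = 2.

Answer: x ∈ {2}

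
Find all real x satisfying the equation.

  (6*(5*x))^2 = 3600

Step 1. [(6*(5*x))^2 = 3600] 3600 ≥ 0, LHS is (·)² — take ±√. So sqrt: 6*(5*x) = 60 or -60.
Step 2. [6*(5*x) = 60 or -60] leading coefficient 6: divide by 6 ⇒ div: 5*x = 10 or -10.
Step 3. [5*x = 10 or -10] LHS = 5·(…); ÷5 both sides. So div: x = 2 or -2.

Answer: x ∈ {-2, 2}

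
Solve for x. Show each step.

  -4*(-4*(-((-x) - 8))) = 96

Step 1. [-4*(-4*(-((-x) - 8))) = 96] -4·(inner) — divide through by -4. So div: -4*(-((-x) - 8)) = -24.
Step 2. [-4*(-((-x) - 8)) = -24] LHS = -4·(…); ÷-4 both sides, so div: -((-x) - 8) = 6.
Step 3. [-((-x) - 8) = 6] LHS negated; negate both sides. So neg: (-x) - 8 = -6.
Step 4. [(-x) - 8 = -6] -8 is outermost — add 8 both sides. So sub: -x = 2.
Step 5. [-x = 2] LHS negated; negate both sides. So neg: x = -2.

Answer: x ∈ {-2}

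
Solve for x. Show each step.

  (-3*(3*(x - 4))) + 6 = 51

Step 1. [(-3*(3*(x - 4))) + 6 = 51] 6 comes off first (subtract 6). So sub: -3*(3*(x - 4)) = 45.
Step 2. [-3*(3*(x - 4)) = 45] LHS = -3·(…); ÷-3 both sides ⇒ div: 3*(x - 4) = -15.
Step 3. [3*(x - 4) = -15] divide by the outer 3, so div: x - 4 = -5.
Step 4. [x - 4 = -5] the outer -4 inverts by adding 4. So sub: x = -1.

Answer: x ∈ {-1}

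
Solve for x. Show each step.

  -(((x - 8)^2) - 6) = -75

Step 1. [-(((x - 8)^2) - 6) = -75] leading − — multiply by −1. So neg: ((x - 8)^2) - 6 = 75.
Step 2. [((x - 8)^2) - 6 = 75] 6 comes off first (add 6), so sub: (x - 8)^2 = 81.
Step 3. [(x - 8)^2 = 81] √ both sides: 81 ≥ 0 gives two branches, so sqrt: x - 8 = 9 or -9.
Step 4. [x - 8 = 9 or -9] add 8: x sits inside (… - 8), so sub: x = 17 or -1.

Answer: x ∈ {-1, 17}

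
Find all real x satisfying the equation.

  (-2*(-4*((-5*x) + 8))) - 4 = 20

Step 1. [(-2*(-4*((-5*x) + 8))) - 4 = 20] peel the -4: add 4 from each side, so sub: -2*(-4*((-5*x) + 8)) = 24.
Step 2. [-2*(-4*((-5*x) + 8)) = 24] -2 out front; divide by -2 ⇒ div: -4*((-5*x) + 8) = -12.
Step 3. [-4*((-5*x) + 8) = -12] divide by the outer -4, so div: (-5*x) + 8 = 3.
Step 4. [(-5*x) + 8 = 3] peel the +8: subtract 8 from each side, so sub: -5*x = -5.
Step 5. [-5*x = -5] -5·(inner) — divide through by -5. So div: x = 1.

Answer: x ∈ {1}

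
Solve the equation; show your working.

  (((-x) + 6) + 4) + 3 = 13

Step 1. [(((-x) + 6) + 4) + 3 = 13] peel the +3: subtract 3 from each side ⇒ sub: ((-x) + 6) + 4 = 10.
Step 2. [((-x) + 6) + 4 = 10] 4 comes off first (subtract 4) ⇒ sub: (-x) + 6 = 6.
Step 3. [(-x) + 6 = 6] the outer +6 inverts by subtracting 6 ⇒ sub: -x = 0.
Step 4. [-x = 0] leading − — multiply by −1. So neg: x = 0.

Answer: x ∈ {0}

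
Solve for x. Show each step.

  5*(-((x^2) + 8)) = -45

Step 1. [5*(-((x^2) + 8)) = -45] divide by the outer 5, so div: -((x^2) + 8) = -9.
Step 2. [-((x^2) + 8) = -9] flip signs both sides. So neg: (x^2) + 8 = 9.
Step 3. [(x^2) + 8 = 9] peel the +8: subtract 8 from each side, so sub: x^2 = 1.
Step 4. [x^2 = 1] √ both sides: 1 ≥ 0 gives two branches, so sqrt: x = 1 or -1.

Answer: x ∈ {-1, 1}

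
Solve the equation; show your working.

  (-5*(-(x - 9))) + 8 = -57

Step 1. [(-5*(-(x - 9))) + 8 = -57] subtract 8: x sits inside (… + 8), so sub: -5*(-(x - 9)) = -65.
Step 2. [-5*(-(x - 9)) = -65] leading coefficient -5: divide by -5. So div: -(x - 9) = 13.
Step 3. [-(x - 9) = 13] flip signs both sides, so neg: x - 9 = -13.
Step 4. [x - 9 = -13] 9 comes off first (add 9) ⇒ sub: x = -4.

Answer: x ∈ {-4}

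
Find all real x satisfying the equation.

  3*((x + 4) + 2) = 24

Step 1. [3*((x + 4) + 2) = 24] leading coefficient 3: divide by 3. So div: (x + 4) + 2 = 8.
Step 2. [(x + 4) + 2 = 8] subtract 2: x sits inside (… + 2), so sub: x + 4 = 6.
Step 3. [x + 4 = 6] 4 comes off first (subtract 4) ⇒ sub: x = 2.

Answer: x ∈ {2}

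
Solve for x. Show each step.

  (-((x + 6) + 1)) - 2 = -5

Step 1. [(-((x + 6) + 1)) - 2 = -5] the outer -2 inverts by adding 2, so sub: -((x + 6) + 1) = -3.
Step 2. [-((x + 6) + 1) = -3] LHS negated; negate both sides. So neg: (x + 6) + 1 = 3.
Step 3. [(x + 6) + 1 = 3] the outer +1 inverts by subtracting 1. So sub: x + 6 = 2.
Step 4. [x + 6 = 2] +6 is outermost — subtract 6 both sides ⇒ sub: x = -4.

Answer: x ∈ {-4}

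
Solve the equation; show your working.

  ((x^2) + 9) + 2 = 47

Step 1. [((x^2) + 9) + 2 = 47] subtract 2: x sits inside (… + 2) ⇒ sub: (x^2) + 9 = 45.
Step 2. [(x^2) + 9 = 45] the outer +9 inverts by subtracting 9 ⇒ sub: x^2 = 36.
Step 3. [x^2 = 36] 36 ≥ 0, LHS is (·)² — take ±√, so sqrt: x = 6 or -6.

Answer: x ∈ {-6, 6}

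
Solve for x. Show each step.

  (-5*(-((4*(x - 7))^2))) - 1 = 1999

Step 1. [(-5*(-((4*(x - 7))^2))) - 1 = 1999] 1 comes off first (add 1), so sub: -5*(-((4*(x - 7))^2)) = 2000.
Step 2. [-5*(-((4*(x - 7))^2)) = 2000] leading coefficient -5: divide by -5. So div: -((4*(x - 7))^2) = -400.
Step 3. [-((4*(x - 7))^2) = -400] LHS negated; negate both sides ⇒ neg: (4*(x - 7))^2 = 400.
Step 4. [(4*(x - 7))^2 = 400] LHS squared, RHS 400 ≥ 0: apply √ (±). So sqrt: 4*(x - 7) = 20 or -20.
Step 5. [4*(x - 7) = 20 or -20] LHS = 4·(…); ÷4 both sides. So div: x - 7 = 5 or -5.
Step 6. [x - 7 = 5 or -5] add 7: x sits inside (… - 7) ⇒ sub: x = 12 or 2.

Answer: x ∈ {2, 12}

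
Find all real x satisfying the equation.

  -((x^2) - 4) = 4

Step 1. [-((x^2) - 4) = 4] flip signs both sides ⇒ neg: (x^2) - 4 = -4.
Step 2. [(x^2) - 4 = -4] 4 comes off first (add 4). So sub: x^2 = 0.
Step 3. [x^2 = 0] LHS squared, RHS 0 ≥ 0: apply √ (±), so sqrt: x = 0.

Answer: x ∈ {0}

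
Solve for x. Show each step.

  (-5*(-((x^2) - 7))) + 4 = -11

Step 1. [(-5*(-((x^2) - 7))) + 4 = -11] +4 is outermost — subtract 4 both sides. So sub: -5*(-((x^2) - 7)) = -15.
Step 2. [-5*(-((x^2) - 7)) = -15] leading coefficient -5: divide by -5, so div: -((x^2) - 7) = 3.
Step 3. [-((x^2) - 7) = 3] LHS negated; negate both sides. So neg: (x^2) - 7 = -3.
Step 4. [(x^2) - 7 = -3] add 7: x sits inside (… - 7). So sub: x^2 = 4.
Step 5. [x^2 = 4] √ both sides: 4 ≥ 0 gives two branches, so sqrt: x = 2 or -2.

Answer: x ∈ {-2, 2}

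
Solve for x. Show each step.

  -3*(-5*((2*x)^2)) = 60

Step 1. [-3*(-5*((2*x)^2)) = 60] leading coefficient -3: divide by -3, so div: -5*((2*x)^2) = -20.
Step 2. [-5*((2*x)^2) = -20] divide by the outer -5 ⇒ div: (2*x)^2 = 4.
Step 3. [(2*x)^2 = 4] 4 ≥ 0, LHS is (·)² — take ±√ ⇒ sqrt: 2*x = 2 or -2.
Step 4. [2*x = 2 or -2] 2 out front; divide by 2. So div: x = 1 or -1.

Answer: x ∈ {-1, 1}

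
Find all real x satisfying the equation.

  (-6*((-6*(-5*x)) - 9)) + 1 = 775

Step 1. [(-6*((-6*(-5*x)) - 9)) + 1 = 775] 1 comes off first (subtract 1), so sub: -6*((-6*(-5*x)) - 9) = 774.
Step 2. [-6*((-6*(-5*x)) - 9) = 774] LHS = -6·(…); ÷-6 both sides. So div: (-6*(-5*x)) - 9 = -129.
Step 3. [(-6*(-5*x)) - 9 = -129] the outer -9 inverts by adding 9, so sub: -6*(-5*x) = -120.
Step 4. [-6*(-5*x) = -120] -6·(inner) — divide through by -6, so div: -5*x = 20.
Step 5. [-5*x = 20] divide by the outer -5 ⇒ div: x = -4.

Answer: x ∈ {-4}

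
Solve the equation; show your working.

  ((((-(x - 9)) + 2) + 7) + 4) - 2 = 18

Step 1. [((((-(x - 9)) + 2) + 7) + 4) - 2 = 18] -2 is outermost — add 2 both sides ⇒ sub: (((-(x - 9)) + 2) + 7) + 4 = 20.
Step 2. [(((-(x - 9)) + 2) + 7) + 4 = 20] 4 comes off first (subtract 4) ⇒ sub: ((-(x - 9)) + 2) + 7 = 16.
Step 3. [((-(x - 9)) + 2) + 7 = 16] peel the +7: subtract 7 from each side, so sub: (-(x - 9)) + 2 = 9.
Step 4. [(-(x - 9)) + 2 = 9] peel the +2: subtract 2 from each side, so sub: -(x - 9) = 7.
Step 5. [-(x - 9) = 7] flip signs both sides, so neg: x - 9 = -7.
Step 6. [x - 9 = -7] the outer -9 inverts by adding 9 ⇒ sub: x = 2.

Answer: x ∈ {2}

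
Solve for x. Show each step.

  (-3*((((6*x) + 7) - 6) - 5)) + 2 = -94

Step 1. [(-3*((((6*x) + 7) - 6) - 5)) + 2 = -94] +2 is outermost — subtract 2 both sides. So sub: -3*((((6*x) + 7) - 6) - 5) = -96.
Step 2. [-3*((((6*x) + 7) - 6) - 5) = -96] LHS = -3·(…); ÷-3 both sides, so div: (((6*x) + 7) - 6) - 5 = 32.
Step 3. [(((6*x) + 7) - 6) - 5 = 32] 5 comes off first (add 5), so sub: ((6*x) + 7) - 6 = 37.
Step 4. [((6*x) + 7) - 6 = 37] 6 comes off first (add 6), so sub: (6*x) + 7 = 43.
Step 5. [(6*x) + 7 = 43] 7 comes off first (subtract 7). So sub: 6*x = 36.
Step 6. [6*x = 36] leading coefficient 6: divide by 6 ⇒ div: x = 6.

Answer: x ∈ {6}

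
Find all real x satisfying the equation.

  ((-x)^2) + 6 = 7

Step 1. [((-x)^2) + 6 = 7] the outer +6 inverts by subtracting 6, so sub: (-x)^2 = 1.
Step 2. [(-x)^2 = 1] LHS squared, RHS 1 ≥ 0: apply √ (±). So sqrt: -x = 1 or -1.
Step 3. [-x = 1 or -1] flip signs both sides. So neg: x = -1 or 1.

Answer: x ∈ {-1, 1}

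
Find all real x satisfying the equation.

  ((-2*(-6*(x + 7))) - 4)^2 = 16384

Step 1. [((-2*(-6*(x + 7))) - 4)^2 = 16384] LHS squared, RHS 16384 ≥ 0: apply √ (±), so sqrt: (-2*(-6*(x + 7))) - 4 = 128 or -128.
Step 2. [(-2*(-6*(x + 7))) - 4 = 128 or -128] -4 is outermost — add 4 both sides, so sub: -2*(-6*(x + 7)) = 132 or -124.
Step 3. [-2*(-6*(x + 7)) = 132 or -124] -2 out front; divide by -2, so div: -6*(x + 7) = -66 or 62.
Step 4. [-6*(x + 7) = -66 or 62] LHS = -6·(…); ÷-6 both sides. So div: x + 7 = 11 or -31/3.
Step 5. [x + 7 = 11 or -31/3] peel the +7: subtract 7 from each side. So sub: x = 4 or -52/3.

Answer: x ∈ {-52/3, 4}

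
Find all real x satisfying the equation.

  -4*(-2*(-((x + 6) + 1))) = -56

Step 1. [-4*(-2*(-((x + 6) + 1))) = -56] -4 out front; divide by -4. So div: -2*(-((x + 6) + 1)) = 14.
Step 2. [-2*(-((x + 6) + 1)) = 14] leading coefficient -2: divide by -2 ⇒ div: -((x + 6) + 1) = -7.
Step 3. [-((x + 6) + 1) = -7] flip signs both sides ⇒ neg: (x + 6) + 1 = 7.
Step 4. [(x + 6) + 1 = 7] 1 comes off first (subtract 1), so sub: x + 6 = 6.
Step 5. [x + 6 = 6] subtract 6: x sits inside (… + 6), so sub: x = 0.

Answer: x ∈ {0}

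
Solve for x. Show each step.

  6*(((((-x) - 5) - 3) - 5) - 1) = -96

Step 1. [6*(((((-x) - 5) - 3) - 5) - 1) = -96] leading coefficient 6: divide by 6. So div: ((((-x) - 5) - 3) - 5) - 1 = -16.
Step 2. [((((-x) - 5) - 3) - 5) - 1 = -16] 1 comes off first (add 1), so sub: (((-x) - 5) - 3) - 5 = -15.
Step 3. [(((-x) - 5) - 3) - 5 = -15] peel the -5: add 5 from each side ⇒ sub: ((-x) - 5) - 3 = -10.
Step 4. [((-x) - 5) - 3 = -10] the outer -3 inverts by adding 3, so sub: (-x) - 5 = -7.
Step 5. [(-x) - 5 = -7] peel the -5: add 5 from each side. So sub: -x = -2.
Step 6. [-x = -2] flip signs both sides ⇒ neg: x = 2.

Answer: x ∈ {2}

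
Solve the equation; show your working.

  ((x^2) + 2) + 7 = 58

Step 1. [((x^2) + 2) + 7 = 58] +7 is outermost — subtract 7 both sides. So sub: (x^2) + 2 = 51.
Step 2. [(x^2) + 2 = 51] the outer +2 inverts by subtracting 2. So sub: x^2 = 49.
Step 3. [x^2 = 49] LHS squared, RHS 49 ≥ 0: apply √ (±). So sqrt: x = 7 or -7.

Answer: x ∈ {-7, 7}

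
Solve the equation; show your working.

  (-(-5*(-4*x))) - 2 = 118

Step 1. [(-(-5*(-4*x))) - 2 = 118] -2 is outermost — add 2 both sides. So sub: -(-5*(-4*x)) = 120.
Step 2. [-(-5*(-4*x)) = 120] flip signs both sides. So neg: -5*(-4*x) = -120.
Step 3. [-5*(-4*x) = -120] divide by the outer -5. So div: -4*x = 24.
Step 4. [-4*x = 24] -4 out front; divide by -4. So div: x = -6.

Answer: x ∈ {-6}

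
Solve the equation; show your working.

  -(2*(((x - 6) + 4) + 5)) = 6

Step 1. [-(2*(((x - 6) + 4) + 5)) = 6] LHS negated; negate both sides ⇒ neg: 2*(((x - 6) + 4) + 5) = -6.
Step 2. [2*(((x - 6) + 4) + 5) = -6] 2·(inner) — divide through by 2, so div: ((x - 6) + 4) + 5 = -3.
Step 3. [((x - 6) + 4) + 5 = -3] +5 is outermost — subtract 5 both sides. So sub: (x - 6) + 4 = -8.
Step 4. [(x - 6) + 4 = -8] 4 comes off first (subtract 4), so sub: x - 6 = -12.
Step 5. [x - 6 = -12] -6 is outermost — add 6 both sides. So sub: x = -6.

Answer: x ∈ {-6}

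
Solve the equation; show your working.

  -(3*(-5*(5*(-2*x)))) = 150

Step 1. [-(3*(-5*(5*(-2*x)))) = 150] leading − — multiply by −1 ⇒ neg: 3*(-5*(5*(-2*x))) = -150.
Step 2. [3*(-5*(5*(-2*x))) = -150] 3 out front; divide by 3. So div: -5*(5*(-2*x)) = -50.
Step 3. [-5*(5*(-2*x)) = -50] -5·(inner) — divide through by -5 ⇒ div: 5*(-2*x) = 10.
Step 4. [5*(-2*x) = 10] LHS = 5·(…); ÷5 both sides. So div: -2*x = 2.
Step 5. [-2*x = 2] -2·(inner) — divide through by -2. So div: x = -1.

Answer: x ∈ {-1}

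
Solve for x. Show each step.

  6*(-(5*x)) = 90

Step 1. [6*(-(5*x)) = 90] divide by the outer 6 ⇒ div: -(5*x) = 15.
Step 2. [-(5*x) = 15] leading − — multiply by −1, so neg: 5*x = -15.
Step 3. [5*x = -15] 5·(inner) — divide through by 5 ⇒ div: x = -3.

Answer: x ∈ {-3}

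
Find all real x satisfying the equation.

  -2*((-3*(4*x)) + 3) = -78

Step 1. [-2*((-3*(4*x)) + 3) = -78] divide by the outer -2, so div: (-3*(4*x)) + 3 = 39.
Step 2. [(-3*(4*x)) + 3 = 39] +3 is outermost — subtract 3 both sides. So sub: -3*(4*x) = 36.
Step 3. [-3*(4*x) = 36] leading coefficient -3: divide by -3. So div: 4*x = -12.
Step 4. [4*x = -12] leading coefficient 4: divide by 4 ⇒ div: x = -3.

Answer: x ∈ {-3}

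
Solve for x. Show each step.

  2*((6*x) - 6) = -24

Step 1. [2*((6*x) - 6) = -24] 2 out front; divide by 2. So div: (6*x) - 6 = -12.
Step 2. [(6*x) - 6 = -12] common factor 6 (LHS and -12) — divide through, so factor: x - 1 = -2.
Step 3. [x - 1 = -2] peel the -1: add 1 from each side. So sub: x = -1.

Answer: x ∈ {-1}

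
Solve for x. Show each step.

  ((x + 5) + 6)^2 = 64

Step 1. [((x + 5) + 6)^2 = 64] 64 ≥ 0, LHS is (·)² — take ±√, so sqrt: (x + 5) + 6 = 8 or -8.
Step 2. [(x + 5) + 6 = 8 or -8] +6 is outermost — subtract 6 both sides ⇒ sub: x + 5 = 2 or -14.
Step 3. [x + 5 = 2 or -14] +5 is outermost — subtract 5 both sides ⇒ sub: x = -3 or -19.

Answer: x ∈ {-19, -3}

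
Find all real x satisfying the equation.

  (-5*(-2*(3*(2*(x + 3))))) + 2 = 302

Step 1. [(-5*(-2*(3*(2*(x + 3))))) + 2 = 302] peel the +2: subtract 2 from each side. So sub: -5*(-2*(3*(2*(x + 3)))) = 300.
Step 2. [-5*(-2*(3*(2*(x + 3)))) = 300] -5·(inner) — divide through by -5 ⇒ div: -2*(3*(2*(x + 3))) = -60.
Step 3. [-2*(3*(2*(x + 3))) = -60] -2·(inner) — divide through by -2 ⇒ div: 3*(2*(x + 3)) = 30.
Step 4. [3*(2*(x + 3)) = 30] divide by the outer 3 ⇒ div: 2*(x + 3) = 10.
Step 5. [2*(x + 3) = 10] divide by the outer 2. So div: x + 3 = 5.
Step 6. [x + 3 = 5] +3 is outermost — subtract 3 both sides ⇒ sub: x = 2.

Answer: x ∈ {2}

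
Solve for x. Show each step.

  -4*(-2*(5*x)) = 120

Step 1. [-4*(-2*(5*x)) = 120] LHS = -4·(…); ÷-4 both sides, so div: -2*(5*x) = -30.
Step 2. [-2*(5*x) = -30] LHS = -2·(…); ÷-2 both sides. So div: 5*x = 15.
Step 3. [5*x = 15] 5 out front; divide by 5, so div: x = 3.

Answer: x ∈ {3}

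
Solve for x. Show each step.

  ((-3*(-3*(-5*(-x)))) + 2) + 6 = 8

Step 1. [((-3*(-3*(-5*(-x)))) + 2) + 6 = 8] peel the +6: subtract 6 from each side ⇒ sub: (-3*(-3*(-5*(-x)))) + 2 = 2.
Step 2. [(-3*(-3*(-5*(-x)))) + 2 = 2] subtract 2: x sits inside (… + 2), so sub: -3*(-3*(-5*(-x))) = 0.
Step 3. [-3*(-3*(-5*(-x))) = 0] -3 out front; divide by -3, so div: -3*(-5*(-x)) = 0.
Step 4. [-3*(-5*(-x)) = 0] LHS = -3·(…); ÷-3 both sides ⇒ div: -5*(-x) = 0.
Step 5. [-5*(-x) = 0] -5 out front; divide by -5 ⇒ div: -x = 0.
Step 6. [-x = 0] leading − — multiply by −1 ⇒ neg: x = 0.

Answer: x ∈ {0}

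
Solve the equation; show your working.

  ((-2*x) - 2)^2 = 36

Step 1. [((-2*x) - 2)^2 = 36] LHS squared, RHS 36 ≥ 0: apply √ (±). So sqrt: (-2*x) - 2 = 6 or -6.
Step 2. [(-2*x) - 2 = 6 or -6] the outer -2 inverts by adding 2, so sub: -2*x = 8 or -4.
Step 3. [-2*x = 8 or -4] divide by the outer -2, so div: x = -4 or 2.

Answer: x ∈ {-4, 2}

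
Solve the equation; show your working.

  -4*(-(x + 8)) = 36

Step 1. [-4*(-(x + 8)) = 36] leading coefficient -4: divide by -4 ⇒ div: -(x + 8) = -9.
Step 2. [-(x + 8) = -9] LHS negated; negate both sides, so neg: x + 8 = 9.
Step 3. [x + 8 = 9] peel the +8: subtract 8 from each side ⇒ sub: x = 1.

Answer: x ∈ {1}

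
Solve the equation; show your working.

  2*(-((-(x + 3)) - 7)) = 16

Step 1. [2*(-((-(x + 3)) - 7)) = 16] LHS = 2·(…); ÷2 both sides, so div: -((-(x + 3)) - 7) = 8.
Step 2. [-((-(x + 3)) - 7) = 8] LHS negated; negate both sides. So neg: (-(x + 3)) - 7 = -8.
Step 3. [(-(x + 3)) - 7 = -8] add 7: x sits inside (… - 7). So sub: -(x + 3) = -1.
Step 4. [-(x + 3) = -1] LHS negated; negate both sides, so neg: x + 3 = 1.
Step 5. [x + 3 = 1] subtract 3: x sits inside (… + 3). So sub: x = -2.

Answer: x ∈ {-2}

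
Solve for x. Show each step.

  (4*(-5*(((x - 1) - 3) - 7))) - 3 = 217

Step 1. [(4*(-5*(((x - 1) - 3) - 7))) - 3 = 217] peel the -3: add 3 from each side, so sub: 4*(-5*(((x - 1) - 3) - 7)) = 220.
Step 2. [4*(-5*(((x - 1) - 3) - 7)) = 220] divide by the outer 4, so div: -5*(((x - 1) - 3) - 7) = 55.
Step 3. [-5*(((x - 1) - 3) - 7) = 55] leading coefficient -5: divide by -5, so div: ((x - 1) - 3) - 7 = -11.
Step 4. [((x - 1) - 3) - 7 = -11] peel the -7: add 7 from each side ⇒ sub: (x - 1) - 3 = -4.
Step 5. [(x - 1) - 3 = -4] the outer -3 inverts by adding 3. So sub: x - 1 = -1.
Step 6. [x - 1 = -1] the outer -1 inverts by adding 1 ⇒ sub: x = 0.

Answer: x ∈ {0}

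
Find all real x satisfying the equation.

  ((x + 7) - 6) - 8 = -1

Step 1. [((x + 7) - 6) - 8 = -1] add 8: x sits inside (… - 8), so sub: (x + 7) - 6 = 7.
Step 2. [(x + 7) - 6 = 7] peel the -6: add 6 from each side. So sub: x + 7 = 13.
Step 3. [x + 7 = 13] 7 comes off first (subtract 7). So sub: x = 6.

Answer: x ∈ {6}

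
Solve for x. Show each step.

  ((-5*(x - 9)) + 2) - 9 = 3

Step 1. [((-5*(x - 9)) + 2) - 9 = 3] the outer -9 inverts by adding 9 ⇒ sub: (-5*(x - 9)) + 2 = 12.
Step 2. [(-5*(x - 9)) + 2 = 12] 2 comes off first (subtract 2) ⇒ sub: -5*(x - 9) = 10.
Step 3. [-5*(x - 9) = 10] divide by the outer -5, so div: x - 9 = -2.
Step 4. [x - 9 = -2] -9 is outermost — add 9 both sides, so sub: x = 7.

Answer: x ∈ {7}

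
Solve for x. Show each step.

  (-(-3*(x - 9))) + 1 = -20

Step 1. [(-(-3*(x - 9))) + 1 = -20] 1 comes off first (subtract 1). So sub: -(-3*(x - 9)) = -21.
Step 2. [-(-3*(x - 9)) = -21] LHS negated; negate both sides. So neg: -3*(x - 9) = 21.
Step 3. [-3*(x - 9) = 21] leading coefficient -3: divide by -3 ⇒ div: x - 9 = -7.
Step 4. [x - 9 = -7] the outer -9 inverts by adding 9. So sub: x = 2.

Answer: x ∈ {2}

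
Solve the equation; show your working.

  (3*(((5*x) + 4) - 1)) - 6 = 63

Step 1. [(3*(((5*x) + 4) - 1)) - 6 = 63] the outer -6 inverts by adding 6, so sub: 3*(((5*x) + 4) - 1) = 69.
Step 2. [3*(((5*x) + 4) - 1) = 69] divide by the outer 3 ⇒ div: ((5*x) + 4) - 1 = 23.
Step 3. [((5*x) + 4) - 1 = 23] peel the -1: add 1 from each side. So sub: (5*x) + 4 = 24.
Step 4. [(5*x) + 4 = 24] peel the +4: subtract 4 from each side, so sub: 5*x = 20.
Step 5. [5*x = 20] LHS = 5·(…); ÷5 both sides. So div: x = 4.

Answer: x ∈ {4}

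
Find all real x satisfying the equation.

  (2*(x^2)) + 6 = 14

Step 1. [(2*(x^2)) + 6 = 14] 2 | LHS and 2 | 14: pull 2 out. So factor: (x^2) + 3 = 7.
Step 2. [(x^2) + 3 = 7] +3 is outermost — subtract 3 both sides, so sub: x^2 = 4.
Step 3. [x^2 = 4] √ both sides: 4 ≥ 0 gives two branches ⇒ sqrt: x = 2 or -2.

Answer: x ∈ {-2, 2}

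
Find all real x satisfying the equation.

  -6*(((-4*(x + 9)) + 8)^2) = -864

Step 1. [-6*(((-4*(x + 9)) + 8)^2) = -864] LHS = -6·(…); ÷-6 both sides ⇒ div: ((-4*(x + 9)) + 8)^2 = 144.
Step 2. [((-4*(x + 9)) + 8)^2 = 144] 144 ≥ 0, LHS is (·)² — take ±√ ⇒ sqrt: (-4*(x + 9)) + 8 = 12 or -12.
Step 3. [(-4*(x + 9)) + 8 = 12 or -12] -4 divides every term; factor it out. So factor: (x + 9) - 2 = -3 or 3.
Step 4. [(x + 9) - 2 = -3 or 3] peel the -2: add 2 from each side. So sub: x + 9 = -1 or 5.
Step 5. [x + 9 = -1 or 5] +9 is outermost — subtract 9 both sides. So sub: x = -10 or -4.

Answer: x ∈ {-10, -4}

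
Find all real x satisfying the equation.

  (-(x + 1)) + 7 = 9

Step 1. [(-(x + 1)) + 7 = 9] peel the +7: subtract 7 from each side. So sub: -(x + 1) = 2.
Step 2. [-(x + 1) = 2] LHS negated; negate both sides, so neg: x + 1 = -2.
Step 3. [x + 1 = -2] +1 is outermost — subtract 1 both sides ⇒ sub: x = -3.

Answer: x ∈ {-3}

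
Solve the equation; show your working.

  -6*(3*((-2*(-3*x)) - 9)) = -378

Step 1. [-6*(3*((-2*(-3*x)) - 9)) = -378] leading coefficient -6: divide by -6 ⇒ div: 3*((-2*(-3*x)) - 9) = 63.
Step 2. [3*((-2*(-3*x)) - 9) = 63] divide by the outer 3. So div: (-2*(-3*x)) - 9 = 21.
Step 3. [(-2*(-3*x)) - 9 = 21] add 9: x sits inside (… - 9), so sub: -2*(-3*x) = 30.
Step 4. [-2*(-3*x) = 30] -2 out front; divide by -2, so div: -3*x = -15.
Step 5. [-3*x = -15] -3 out front; divide by -3, so div: x = 5.

Answer: x ∈ {5}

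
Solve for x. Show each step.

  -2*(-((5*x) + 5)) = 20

Step 1. [-2*(-((5*x) + 5)) = 20] LHS = -2·(…); ÷-2 both sides. So div: -((5*x) + 5) = -10.
Step 2. [-((5*x) + 5) = -10] flip signs both sides. So neg: (5*x) + 5 = 10.
Step 3. [(5*x) + 5 = 10] 5 divides every term; factor it out ⇒ factor: x + 1 = 2.
Step 4. [x + 1 = 2] subtract 1: x sits inside (… + 1) ⇒ sub: x = 1.

Answer: x ∈ {1}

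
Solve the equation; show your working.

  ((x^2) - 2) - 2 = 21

Step 1. [((x^2) - 2) - 2 = 21] the outer -2 inverts by adding 2 ⇒ sub: (x^2) - 2 = 23.
Step 2. [(x^2) - 2 = 23] -2 is outermost — add 2 both sides ⇒ sub: x^2 = 25.
Step 3. [x^2 = 25] √ both sides: 25 ≥ 0 gives two branches ⇒ sqrt: x = 5 or -5.

Answer: x ∈ {-5, 5}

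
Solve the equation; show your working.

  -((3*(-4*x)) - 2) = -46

Step 1. [-((3*(-4*x)) - 2) = -46] leading − — multiply by −1 ⇒ neg: (3*(-4*x)) - 2 = 46.
Step 2. [(3*(-4*x)) - 2 = 46] -2 is outermost — add 2 both sides. So sub: 3*(-4*x) = 48.
Step 3. [3*(-4*x) = 48] divide by the outer 3, so div: -4*x = 16.
Step 4. [-4*x = 16] leading coefficient -4: divide by -4. So div: x = -4.

Answer: x ∈ {-4}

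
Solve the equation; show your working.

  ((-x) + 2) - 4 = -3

Step 1. [((-x) + 2) - 4 = -3] peel the -4: add 4 from each side, so sub: (-x) + 2 = 1.
Step 2. [(-x) + 2 = 1] the outer +2 inverts by subtracting 2 ⇒ sub: -x = -1.
Step 3. [-x = -1] flip signs both sides, so neg: x = 1.

Answer: x ∈ {1}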